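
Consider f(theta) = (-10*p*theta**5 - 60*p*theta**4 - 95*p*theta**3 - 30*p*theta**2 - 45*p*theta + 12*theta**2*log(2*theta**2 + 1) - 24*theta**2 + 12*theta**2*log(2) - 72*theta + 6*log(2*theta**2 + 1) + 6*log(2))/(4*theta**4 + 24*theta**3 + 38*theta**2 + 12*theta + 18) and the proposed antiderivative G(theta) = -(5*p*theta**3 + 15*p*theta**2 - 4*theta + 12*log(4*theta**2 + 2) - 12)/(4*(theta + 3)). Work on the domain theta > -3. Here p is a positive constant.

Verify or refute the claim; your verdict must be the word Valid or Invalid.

d/dtheta[G] = (-10*p*theta**5 - 60*p*theta**4 - 95*p*theta**3 - 30*p*theta**2 - 45*p*theta + 12*theta**2*log(2*theta**2 + 1) - 24*theta**2 + 12*theta**2*log(2) - 72*theta + 6*log(2*theta**2 + 1) + 6*log(2))/(4*theta**4 + 24*theta**3 + 38*theta**2 + 12*theta + 18)
This equals f(theta) exactly, so the claim holds.

Valid: G'(theta) = f(theta).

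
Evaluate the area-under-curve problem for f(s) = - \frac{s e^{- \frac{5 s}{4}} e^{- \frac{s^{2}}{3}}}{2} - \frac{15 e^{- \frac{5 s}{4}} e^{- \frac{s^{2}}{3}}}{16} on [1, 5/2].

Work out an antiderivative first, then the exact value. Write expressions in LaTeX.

Antiderivative: F(s) = \frac{3 e^{- \frac{5 s}{4}} e^{- \frac{s^{2}}{3}}}{4}; value = - \frac{3}{4 e^{\frac{19}{12}}} + \frac{3}{4 e^{\frac{125}{24}}}

f matches the chain-rule pattern g'(h)*h' with inner function h(s) = - \frac{s^{2}}{3} - \frac{5 s}{4}; substituting u = h(s) collapses the integral.
F(s) = \frac{3 e^{- \frac{5 s}{4}} e^{- \frac{s^{2}}{3}}}{4} is an antiderivative of f.
Check: d/ds[\frac{3 e^{- \frac{5 s}{4}} e^{- \frac{s^{2}}{3}}}{4}] = \frac{\left(- 8 s - 15\right) e^{- \frac{5 s}{4}} e^{- \frac{s^{2}}{3}}}{16}, which equals f(s).
F(5/2) = \frac{3}{4 e^{\frac{125}{24}}}; F(1) = \frac{3}{4 e^{\frac{19}{12}}}.
Integral = F(5/2) - F(1) = - \frac{3}{4 e^{\frac{19}{12}}} + \frac{3}{4 e^{\frac{125}{24}}}.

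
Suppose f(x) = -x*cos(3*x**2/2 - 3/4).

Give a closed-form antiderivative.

An antiderivative is F(x) = -sin(3*x**2/2 - 3/4)/3.

The substitution u = 3*x**2/2 - 3/4 works: f is exactly (dF/du)*(du/dx) for that inner function.
Check: d/dx[-sin(3*x**2/2 - 3/4)/3] = -x*cos(3*x**2/2 - 3/4) = f(x).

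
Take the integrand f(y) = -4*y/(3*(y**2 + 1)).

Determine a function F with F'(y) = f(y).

An antiderivative is F(y) = -2*log(y**2 + 1)/3.

f matches the chain-rule pattern g'(h)*h' with inner function h(y) = y**2 + 1; substituting u = h(y) collapses the integral.
Check: d/dy[-2*log(y**2 + 1)/3] = -4*y/(3*y**2 + 3), which equals f(y).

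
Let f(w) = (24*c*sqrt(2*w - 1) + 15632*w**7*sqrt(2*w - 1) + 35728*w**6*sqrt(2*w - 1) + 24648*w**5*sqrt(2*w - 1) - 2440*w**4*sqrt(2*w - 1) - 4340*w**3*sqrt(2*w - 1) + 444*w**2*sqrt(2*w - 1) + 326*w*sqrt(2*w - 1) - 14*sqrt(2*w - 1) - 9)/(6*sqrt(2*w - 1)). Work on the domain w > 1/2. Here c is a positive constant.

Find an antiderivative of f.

An antiderivative F(w) passes only if d/dw[F] lands on f(w) exactly.
Check: d/dw[4*c*w + 977*w**8/3 + 2552*w**7/3 + 2054*w**6/3 - 244*w**5/3 - 1085*w**4/6 + 74*w**3/3 + 163*w**2/6 - 7*w/3 - 3*sqrt(2*w - 1)/2] = (24*c*sqrt(2*w - 1) + 15632*w**7*sqrt(2*w - 1) + 35728*w**6*sqrt(2*w - 1) + 24648*w**5*sqrt(2*w - 1) - 2440*w**4*sqrt(2*w - 1) - 4340*w**3*sqrt(2*w - 1) + 444*w**2*sqrt(2*w - 1) + 326*w*sqrt(2*w - 1) - 14*sqrt(2*w - 1) - 9)/(6*sqrt(2*w - 1)) = f(w).

An antiderivative is F(w) = 4*c*w + 977*w**8/3 + 2552*w**7/3 + 2054*w**6/3 - 244*w**5/3 - 1085*w**4/6 + 74*w**3/3 + 163*w**2/6 - 7*w/3 - 3*sqrt(2*w - 1)/2.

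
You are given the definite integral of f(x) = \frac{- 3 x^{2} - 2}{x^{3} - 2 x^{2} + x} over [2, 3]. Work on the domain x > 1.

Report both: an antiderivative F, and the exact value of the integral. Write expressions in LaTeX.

Antiderivative: F(x) = - \frac{2 x \log{\left(x \right)} + x \log{\left(x - 1 \right)} - 2 \log{\left(x \right)} - \log{\left(x - 1 \right)} - 5}{x - 1}; value = - \frac{5}{2} - 2 \log{\left(3 \right)} + \log{\left(2 \right)}

The denominator factors as x \left(x - 1\right)^{2}; partial fractions split f into directly integrable pieces: - \frac{1}{x - 1} - \frac{5}{\left(x - 1\right)^{2}} - \frac{2}{x}.
F(x) = - \frac{2 x \log{\left(x \right)} + x \log{\left(x - 1 \right)} - 2 \log{\left(x \right)} - \log{\left(x - 1 \right)} - 5}{x - 1} is an antiderivative of f.
Check: d/dx[- \frac{2 x \log{\left(x \right)} + x \log{\left(x - 1 \right)} - 2 \log{\left(x \right)} - \log{\left(x - 1 \right)} - 5}{x - 1}] = \frac{- 3 x^{2} - 2}{x^{3} - 2 x^{2} + x} = f(x).
F(3) = - 2 \log{\left(3 \right)} - \log{\left(2 \right)} + \frac{5}{2}; F(2) = 5 - 2 \log{\left(2 \right)}.
Integral = F(3) - F(2) = - \frac{5}{2} - 2 \log{\left(3 \right)} + \log{\left(2 \right)}.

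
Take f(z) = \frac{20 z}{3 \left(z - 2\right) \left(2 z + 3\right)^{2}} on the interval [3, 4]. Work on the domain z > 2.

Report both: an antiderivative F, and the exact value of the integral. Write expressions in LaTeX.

The denominator factors as 3 \left(z - 2\right) \left(2 z + 3\right)^{2}; partial fractions split f into directly integrable pieces: - \frac{80}{147 \left(2 z + 3\right)} + \frac{20}{7 \left(2 z + 3\right)^{2}} + \frac{40}{147 \left(z - 2\right)}.
F(z) = - \frac{10 \left(- 8 z \log{\left(z - 2 \right)} + 8 z \log{\left(z + \frac{3}{2} \right)} - 12 \log{\left(z - 2 \right)} + 12 \log{\left(z + \frac{3}{2} \right)} + 21\right)}{147 \left(2 z + 3\right)} is an antiderivative of f.
Check: d/dz[- \frac{10 \left(- 8 z \log{\left(z - 2 \right)} + 8 z \log{\left(z + \frac{3}{2} \right)} - 12 \log{\left(z - 2 \right)} + 12 \log{\left(z + \frac{3}{2} \right)} + 21\right)}{147 \left(2 z + 3\right)}] = \frac{20 z}{12 z^{3} + 12 z^{2} - 45 z - 54}, which equals f(z).
F(4) = - \frac{40 \log{\left(\frac{11}{2} \right)}}{147} - \frac{10}{77} + \frac{40 \log{\left(2 \right)}}{147}; F(3) = - \frac{40 \log{\left(\frac{9}{2} \right)}}{147} - \frac{10}{63}.
Integral = F(4) - F(3) = - \frac{40 \log{\left(\frac{11}{2} \right)}}{147} + \frac{20}{693} + \frac{40 \log{\left(2 \right)}}{147} + \frac{40 \log{\left(\frac{9}{2} \right)}}{147}.

Antiderivative: F(z) = - \frac{10 \left(- 8 z \log{\left(z - 2 \right)} + 8 z \log{\left(z + \frac{3}{2} \right)} - 12 \log{\left(z - 2 \right)} + 12 \log{\left(z + \frac{3}{2} \right)} + 21\right)}{147 \left(2 z + 3\right)}; value = - \frac{40 \log{\left(\frac{11}{2} \right)}}{147} + \frac{20}{693} + \frac{40 \log{\left(2 \right)}}{147} + \frac{40 \log{\left(\frac{9}{2} \right)}}{147}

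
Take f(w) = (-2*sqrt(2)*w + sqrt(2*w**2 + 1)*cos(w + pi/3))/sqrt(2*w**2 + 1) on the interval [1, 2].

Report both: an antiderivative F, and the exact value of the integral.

Whatever form F(w) takes, F'(w) = f(w) is non-negotiable.
F(w) = -sqrt(2)*sqrt(2*w**2 + 1) + sin(w + pi/3) is an antiderivative of f.
Check: d/dw[-sqrt(2)*sqrt(2*w**2 + 1) + sin(w + pi/3)] = (-2*sqrt(2)*w + sqrt(2*w**2 + 1)*cos(w + pi/3))/sqrt(2*w**2 + 1) = f(w).
F(2) = -3*sqrt(2) + sin(pi/3 + 2); F(1) = -sqrt(6) + sin(1 + pi/3).
Integral = F(2) - F(1) = -3*sqrt(2) - sin(1 + pi/3) + sin(pi/3 + 2) + sqrt(6).

Antiderivative: F(w) = -sqrt(2)*sqrt(2*w**2 + 1) + sin(w + pi/3); value = -3*sqrt(2) - sin(1 + pi/3) + sin(pi/3 + 2) + sqrt(6)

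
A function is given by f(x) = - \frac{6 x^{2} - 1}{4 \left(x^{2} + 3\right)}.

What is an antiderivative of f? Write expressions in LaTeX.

An antiderivative is F(x) = - \frac{3 x}{2} + \frac{19 \sqrt{3} \operatorname{atan}{\left(\frac{\sqrt{3} x}{3} \right)}}{12}.

A first test for any F(x): its x-derivative must equal f(x) identically.
Check: d/dx[- \frac{3 x}{2} + \frac{19 \sqrt{3} \operatorname{atan}{\left(\frac{\sqrt{3} x}{3} \right)}}{12}] = \frac{1 - 6 x^{2}}{4 x^{2} + 12}, which equals f(x).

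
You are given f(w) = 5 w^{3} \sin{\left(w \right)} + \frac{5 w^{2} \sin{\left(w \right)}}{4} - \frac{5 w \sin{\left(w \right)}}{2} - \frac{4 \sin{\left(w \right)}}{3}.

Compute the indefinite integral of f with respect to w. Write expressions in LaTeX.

F(w) = - 5 w^{3} \cos{\left(w \right)} + 15 w^{2} \sin{\left(w \right)} - \frac{5 w^{2} \cos{\left(w \right)}}{4} + \frac{5 w \sin{\left(w \right)}}{2} + \frac{65 w \cos{\left(w \right)}}{2} - \frac{65 \sin{\left(w \right)}}{2} + \frac{23 \cos{\left(w \right)}}{6} + C

Integrate term by term and add the pieces.
Check: d/dw[- 5 w^{3} \cos{\left(w \right)} + 15 w^{2} \sin{\left(w \right)} - \frac{5 w^{2} \cos{\left(w \right)}}{4} + \frac{5 w \sin{\left(w \right)}}{2} + \frac{65 w \cos{\left(w \right)}}{2} - \frac{65 \sin{\left(w \right)}}{2} + \frac{23 \cos{\left(w \right)}}{6}] = 5 w^{3} \sin{\left(w \right)} + \frac{5 w^{2} \sin{\left(w \right)}}{4} - \frac{5 w \sin{\left(w \right)}}{2} - \frac{4 \sin{\left(w \right)}}{3} = f(w).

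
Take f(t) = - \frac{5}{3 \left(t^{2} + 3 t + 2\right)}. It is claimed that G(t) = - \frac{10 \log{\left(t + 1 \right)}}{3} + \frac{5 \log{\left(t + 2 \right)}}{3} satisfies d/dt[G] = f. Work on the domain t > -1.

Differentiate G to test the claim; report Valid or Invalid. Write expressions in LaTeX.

d/dt[G] = \frac{- 5 t - 15}{3 t^{2} + 9 t + 6}
d/dt[G] - f(t) = - \frac{5}{3 t + 3} != 0.

Invalid: d/dt[G] - f = - \frac{5}{3 t + 3}, which is not 0.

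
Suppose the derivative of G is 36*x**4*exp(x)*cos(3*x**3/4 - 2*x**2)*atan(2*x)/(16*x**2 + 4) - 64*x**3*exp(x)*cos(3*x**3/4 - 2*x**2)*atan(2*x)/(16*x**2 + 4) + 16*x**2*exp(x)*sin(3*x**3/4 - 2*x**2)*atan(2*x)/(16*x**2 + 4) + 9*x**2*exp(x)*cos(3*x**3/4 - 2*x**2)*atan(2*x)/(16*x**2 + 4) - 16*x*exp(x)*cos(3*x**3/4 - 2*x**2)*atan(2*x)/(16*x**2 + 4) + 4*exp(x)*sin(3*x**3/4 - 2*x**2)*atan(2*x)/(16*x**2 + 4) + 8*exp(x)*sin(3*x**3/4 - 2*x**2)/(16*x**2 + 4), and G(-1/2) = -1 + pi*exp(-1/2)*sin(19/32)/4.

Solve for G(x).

G(x) = exp(x)*sin(3*x**3/4 - 2*x**2)*atan(2*x) - 1

The integrand splits into summands that can be handled one at a time.
A general antiderivative is exp(x)*sin(3*x**3/4 - 2*x**2)*atan(2*x) + C.
The condition gives C = -1 + pi*exp(-1/2)*sin(19/32)/4 - (pi*exp(-1/2)*sin(19/32)/4) = -1.
So G(x) = exp(x)*sin(3*x**3/4 - 2*x**2)*atan(2*x) - 1.
Check: d/dx[exp(x)*sin(3*x**3/4 - 2*x**2)*atan(2*x) - 1] = (36*x**4*exp(x)*cos(3*x**3/4 - 2*x**2)*atan(2*x) - 64*x**3*exp(x)*cos(3*x**3/4 - 2*x**2)*atan(2*x) + 16*x**2*exp(x)*sin(3*x**3/4 - 2*x**2)*atan(2*x) + 9*x**2*exp(x)*cos(3*x**3/4 - 2*x**2)*atan(2*x) - 16*x*exp(x)*cos(3*x**3/4 - 2*x**2)*atan(2*x) + 4*exp(x)*sin(3*x**3/4 - 2*x**2)*atan(2*x) + 8*exp(x)*sin(3*x**3/4 - 2*x**2))/(16*x**2 + 4), which equals G'(x).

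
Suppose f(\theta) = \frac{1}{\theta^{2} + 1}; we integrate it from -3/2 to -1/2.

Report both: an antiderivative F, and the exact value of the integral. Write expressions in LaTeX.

Whatever form F(\theta) takes, F'(\theta) = f(\theta) is non-negotiable.
F(\theta) = \operatorname{atan}{\left(\theta \right)} is an antiderivative of f.
Check: d/d\theta[\operatorname{atan}{\left(\theta \right)}] = \frac{1}{\theta^{2} + 1} = f(\theta).
F(-1/2) = - \operatorname{atan}{\left(\frac{1}{2} \right)}; F(-3/2) = - \operatorname{atan}{\left(\frac{3}{2} \right)}.
Integral = F(-1/2) - F(-3/2) = - \operatorname{atan}{\left(\frac{1}{2} \right)} + \operatorname{atan}{\left(\frac{3}{2} \right)}.

Antiderivative: F(\theta) = \operatorname{atan}{\left(\theta \right)}; value = - \operatorname{atan}{\left(\frac{1}{2} \right)} + \operatorname{atan}{\left(\frac{3}{2} \right)}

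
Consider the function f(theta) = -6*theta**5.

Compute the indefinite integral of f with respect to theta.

Recover f(theta) by differentiating a candidate F(theta); any mismatch rules it out.
Check: d/dtheta[-theta**6] = -6*theta**5 = f(theta).

F(theta) = -theta**6 + C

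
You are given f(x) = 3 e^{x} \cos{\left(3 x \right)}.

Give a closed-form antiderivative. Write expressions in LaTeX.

An antiderivative is F(x) = \frac{9 e^{x} \sin{\left(3 x \right)}}{10} + \frac{3 e^{x} \cos{\left(3 x \right)}}{10}.

A candidate is checked by its d/dx: the result must match f(x).
Check: d/dx[\frac{9 e^{x} \sin{\left(3 x \right)}}{10} + \frac{3 e^{x} \cos{\left(3 x \right)}}{10}] = 3 e^{x} \cos{\left(3 x \right)} = f(x).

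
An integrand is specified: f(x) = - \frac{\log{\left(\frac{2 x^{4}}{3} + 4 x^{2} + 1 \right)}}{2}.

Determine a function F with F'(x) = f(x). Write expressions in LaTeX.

An antiderivative F(x) passes only if d/dx[F] lands on f(x) exactly.
Check: d/dx[- \frac{x \log{\left(\frac{2 x^{4}}{3} + 4 x^{2} + 1 \right)}}{2} + 2 x - 2 \sqrt{\frac{3}{4} - \frac{\sqrt{30}}{8}} \operatorname{atan}{\left(\frac{\sqrt{2} x}{\sqrt{6 - \sqrt{30}}} \right)} - 2 \sqrt{\frac{\sqrt{30}}{8} + \frac{3}{4}} \operatorname{atan}{\left(\frac{\sqrt{2} x}{\sqrt{\sqrt{30} + 6}} \right)}] = - \frac{\log{\left(\frac{2 x^{4}}{3} + 4 x^{2} + 1 \right)}}{2} = f(x).

An antiderivative is F(x) = - \frac{x \log{\left(\frac{2 x^{4}}{3} + 4 x^{2} + 1 \right)}}{2} + 2 x - 2 \sqrt{\frac{3}{4} - \frac{\sqrt{30}}{8}} \operatorname{atan}{\left(\frac{\sqrt{2} x}{\sqrt{6 - \sqrt{30}}} \right)} - 2 \sqrt{\frac{\sqrt{30}}{8} + \frac{3}{4}} \operatorname{atan}{\left(\frac{\sqrt{2} x}{\sqrt{\sqrt{30} + 6}} \right)}.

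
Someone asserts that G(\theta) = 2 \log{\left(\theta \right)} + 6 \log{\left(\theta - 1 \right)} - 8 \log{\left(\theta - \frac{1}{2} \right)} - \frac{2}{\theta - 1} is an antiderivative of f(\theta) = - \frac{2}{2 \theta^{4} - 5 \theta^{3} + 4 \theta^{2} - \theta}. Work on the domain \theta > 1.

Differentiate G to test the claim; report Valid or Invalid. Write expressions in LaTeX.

Invalid: d/d\theta[G] - f = \frac{4}{\theta^{2} - 2 \theta + 1}, which is not 0.

d/d\theta[G] = \frac{8 \theta^{2} - 4 \theta - 2}{2 \theta^{4} - 5 \theta^{3} + 4 \theta^{2} - \theta}
d/d\theta[G] - f(\theta) = \frac{4}{\theta^{2} - 2 \theta + 1} != 0.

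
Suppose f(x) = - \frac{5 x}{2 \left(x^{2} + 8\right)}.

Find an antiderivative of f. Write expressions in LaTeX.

An antiderivative is F(x) = - \frac{5 \log{\left(\frac{x^{2}}{2} + 4 \right)}}{4}.

f matches the chain-rule pattern g'(h)*h' with inner function h(x) = \frac{x^{2}}{2} + 4; substituting u = h(x) collapses the integral.
Check: d/dx[- \frac{5 \log{\left(\frac{x^{2}}{2} + 4 \right)}}{4}] = - \frac{5 x}{2 x^{2} + 16}, which equals f(x).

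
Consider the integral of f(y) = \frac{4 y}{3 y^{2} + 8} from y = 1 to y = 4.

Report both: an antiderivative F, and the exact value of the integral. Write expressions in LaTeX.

f matches the chain-rule pattern g'(h)*h' with inner function h(y) = \frac{3 y^{2}}{2} + 4; substituting u = h(y) collapses the integral.
F(y) = \frac{2 \log{\left(\frac{3 y^{2}}{2} + 4 \right)}}{3} is an antiderivative of f.
Check: d/dy[\frac{2 \log{\left(\frac{3 y^{2}}{2} + 4 \right)}}{3}] = \frac{4 y}{3 y^{2} + 8} = f(y).
F(4) = \frac{2 \log{\left(28 \right)}}{3}; F(1) = \frac{2 \log{\left(\frac{11}{2} \right)}}{3}.
Integral = F(4) - F(1) = - \frac{2 \log{\left(\frac{11}{2} \right)}}{3} + \frac{2 \log{\left(28 \right)}}{3}.

Antiderivative: F(y) = \frac{2 \log{\left(\frac{3 y^{2}}{2} + 4 \right)}}{3}; value = - \frac{2 \log{\left(\frac{11}{2} \right)}}{3} + \frac{2 \log{\left(28 \right)}}{3}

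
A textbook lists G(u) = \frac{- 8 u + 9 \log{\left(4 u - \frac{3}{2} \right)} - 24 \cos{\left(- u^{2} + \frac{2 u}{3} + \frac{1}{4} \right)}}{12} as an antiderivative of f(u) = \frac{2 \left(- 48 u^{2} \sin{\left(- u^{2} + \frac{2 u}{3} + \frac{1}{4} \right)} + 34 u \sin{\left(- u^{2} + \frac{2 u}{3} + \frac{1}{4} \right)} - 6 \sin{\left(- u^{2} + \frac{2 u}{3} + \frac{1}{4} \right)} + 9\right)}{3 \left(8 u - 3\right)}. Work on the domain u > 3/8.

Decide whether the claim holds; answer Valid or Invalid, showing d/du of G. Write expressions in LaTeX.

d/du[G] = \frac{- 96 u^{2} \sin{\left(- u^{2} + \frac{2 u}{3} + \frac{1}{4} \right)} + 68 u \sin{\left(- u^{2} + \frac{2 u}{3} + \frac{1}{4} \right)} - 16 u - 12 \sin{\left(- u^{2} + \frac{2 u}{3} + \frac{1}{4} \right)} + 24}{24 u - 9}
d/du[G] - f(u) = - \frac{2}{3} != 0.

Invalid: d/du[G] - f = - \frac{2}{3}, which is not 0.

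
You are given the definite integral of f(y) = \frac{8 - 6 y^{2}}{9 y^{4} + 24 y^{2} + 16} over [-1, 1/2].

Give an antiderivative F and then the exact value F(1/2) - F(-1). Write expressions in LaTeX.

f has the shape u'v + uv' for u = y and v = \frac{1}{\frac{3 y^{2}}{2} + 2} — it is the derivative of the product u*v.
F(y) = \frac{2 y}{3 y^{2} + 4} is an antiderivative of f.
Check: d/dy[\frac{2 y}{3 y^{2} + 4}] = \frac{8 - 6 y^{2}}{9 y^{4} + 24 y^{2} + 16} = f(y).
F(1/2) = \frac{4}{19}; F(-1) = - \frac{2}{7}.
Integral = F(1/2) - F(-1) = \frac{66}{133}.

Antiderivative: F(y) = \frac{2 y}{3 y^{2} + 4}; value = \frac{66}{133}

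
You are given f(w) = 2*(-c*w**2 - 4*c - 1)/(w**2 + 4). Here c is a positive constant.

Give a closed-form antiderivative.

An antiderivative is F(w) = -2*c*w - atan(w/2).

An antiderivative F(w) passes only if d/dw[F] lands on f(w) exactly.
Check: d/dw[-2*c*w - atan(w/2)] = (-2*c*w**2 - 8*c - 2)/(w**2 + 4), which equals f(w).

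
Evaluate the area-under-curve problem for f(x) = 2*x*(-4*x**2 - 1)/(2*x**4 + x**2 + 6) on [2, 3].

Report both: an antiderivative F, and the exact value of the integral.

Antiderivative: F(x) = -log(x**4 + x**2/2 + 3); value = -log(177/2) + log(21)

f matches the chain-rule pattern g'(h)*h' with inner function h(x) = x**4 + x**2/2 + 3; substituting u = h(x) collapses the integral.
F(x) = -log(x**4 + x**2/2 + 3) is an antiderivative of f.
Check: d/dx[-log(x**4 + x**2/2 + 3)] = (-8*x**3 - 2*x)/(2*x**4 + x**2 + 6), which equals f(x).
F(3) = -log(177/2); F(2) = -log(21).
Integral = F(3) - F(2) = -log(177/2) + log(21).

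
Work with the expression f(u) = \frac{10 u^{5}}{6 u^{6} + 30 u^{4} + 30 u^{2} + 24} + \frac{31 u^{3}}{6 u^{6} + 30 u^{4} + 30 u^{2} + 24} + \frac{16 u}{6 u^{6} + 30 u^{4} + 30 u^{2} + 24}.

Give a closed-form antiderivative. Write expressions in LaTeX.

An antiderivative is F(u) = \frac{\log{\left(u^{2} + 4 \right)}}{3} + \frac{\log{\left(u^{4} + u^{2} + 1 \right)}}{4}.

The integrand splits into summands that can be handled one at a time.
Check: d/du[\frac{\log{\left(u^{2} + 4 \right)}}{3} + \frac{\log{\left(u^{4} + u^{2} + 1 \right)}}{4}] = \frac{10 u^{5} + 31 u^{3} + 16 u}{6 u^{6} + 30 u^{4} + 30 u^{2} + 24}, which equals f(u).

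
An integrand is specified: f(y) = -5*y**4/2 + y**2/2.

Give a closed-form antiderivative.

An antiderivative is F(y) = -y**5/2 + y**3/6.

Integrate term by term and add the pieces.
Check: d/dy[-y**5/2 + y**3/6] = -5*y**4/2 + y**2/2 = f(y).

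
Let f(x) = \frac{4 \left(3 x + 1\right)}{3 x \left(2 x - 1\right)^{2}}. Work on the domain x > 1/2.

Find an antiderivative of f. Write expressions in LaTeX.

An antiderivative is F(x) = \frac{2 \left(2 \left(2 x - 1\right) \log{\left(x \right)} - 2 \left(2 x - 1\right) \log{\left(x - \frac{1}{2} \right)} - 5\right)}{3 \left(2 x - 1\right)}.

The denominator factors as 3 x \left(2 x - 1\right)^{2}; partial fractions split f into directly integrable pieces: - \frac{8}{3 \left(2 x - 1\right)} + \frac{20}{3 \left(2 x - 1\right)^{2}} + \frac{4}{3 x}.
Check: d/dx[\frac{2 \left(2 \left(2 x - 1\right) \log{\left(x \right)} - 2 \left(2 x - 1\right) \log{\left(x - \frac{1}{2} \right)} - 5\right)}{3 \left(2 x - 1\right)}] = \frac{12 x + 4}{12 x^{3} - 12 x^{2} + 3 x}, which equals f(x).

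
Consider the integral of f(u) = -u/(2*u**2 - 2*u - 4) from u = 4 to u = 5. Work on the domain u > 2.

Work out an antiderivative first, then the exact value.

Antiderivative: F(u) = -(2*log(u - 2) + log(u + 1))/6; value = -log(3)/3 - log(6)/6 + log(2)/3 + log(5)/6

Factor the denominator (2*(u - 2)*(u + 1)) and decompose: f = -1/(6*(u + 1)) - 1/(3*(u - 2)); each piece integrates to a log, atan, or power term.
F(u) = -(2*log(u - 2) + log(u + 1))/6 is an antiderivative of f.
Check: d/du[-(2*log(u - 2) + log(u + 1))/6] = -u/(2*u**2 - 2*u - 4) = f(u).
F(5) = -log(3)/3 - log(6)/6; F(4) = -log(5)/6 - log(2)/3.
Integral = F(5) - F(4) = -log(3)/3 - log(6)/6 + log(2)/3 + log(5)/6.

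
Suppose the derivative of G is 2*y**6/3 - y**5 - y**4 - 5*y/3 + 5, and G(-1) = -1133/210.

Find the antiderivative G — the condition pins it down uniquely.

G(y) = 2*y**7/21 - y**6/6 - y**5/5 - 5*y**2/6 + 5*y + 1/2

The integrand splits into summands that can be handled one at a time.
A general antiderivative is 2*y**7/21 - y**6/6 - y**5/5 - 5*y**2/6 + 5*y + C.
The condition gives C = -1133/210 - (-619/105) = 1/2.
So G(y) = 2*y**7/21 - y**6/6 - y**5/5 - 5*y**2/6 + 5*y + 1/2.
Check: d/dy[2*y**7/21 - y**6/6 - y**5/5 - 5*y**2/6 + 5*y + 1/2] = 2*y**6/3 - y**5 - y**4 - 5*y/3 + 5 = G'(y).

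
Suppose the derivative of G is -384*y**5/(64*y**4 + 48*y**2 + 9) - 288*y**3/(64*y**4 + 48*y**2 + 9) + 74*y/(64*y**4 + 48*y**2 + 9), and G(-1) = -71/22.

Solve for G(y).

G(y) = -(48*y**4 + 10*y**2 + 13)/(2*(8*y**2 + 3))

Integrate term by term and add the pieces.
A general antiderivative is -3*y**2 - 4/(4*y**2 + 3/2) + C.
The condition gives C = -71/22 - (-41/11) = 1/2.
So G(y) = -(48*y**4 + 10*y**2 + 13)/(2*(8*y**2 + 3)).
Check: d/dy[-(48*y**4 + 10*y**2 + 13)/(2*(8*y**2 + 3))] = (-384*y**5 - 288*y**3 + 74*y)/(64*y**4 + 48*y**2 + 9), which equals G'(y).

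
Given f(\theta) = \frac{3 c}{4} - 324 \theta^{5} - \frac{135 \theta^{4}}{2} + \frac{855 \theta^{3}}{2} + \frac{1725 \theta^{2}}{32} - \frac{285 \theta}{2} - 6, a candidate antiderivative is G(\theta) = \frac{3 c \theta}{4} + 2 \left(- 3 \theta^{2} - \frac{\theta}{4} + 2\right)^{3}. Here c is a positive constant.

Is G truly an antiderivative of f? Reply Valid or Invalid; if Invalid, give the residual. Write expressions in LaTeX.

d/d\theta[G] = \frac{3 c}{4} - 324 \theta^{5} - \frac{135 \theta^{4}}{2} + \frac{855 \theta^{3}}{2} + \frac{1725 \theta^{2}}{32} - \frac{285 \theta}{2} - 6
This equals f(\theta) exactly, so the claim holds.

Valid - the claim checks out under differentiation.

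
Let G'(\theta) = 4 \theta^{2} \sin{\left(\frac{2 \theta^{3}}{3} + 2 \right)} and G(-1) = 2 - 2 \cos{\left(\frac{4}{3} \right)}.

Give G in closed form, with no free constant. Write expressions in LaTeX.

G(\theta) = 2 \left(1 - \cos{\left(\frac{2 \theta^{3}}{3} + 2 \right)}\right)

G'(\theta) matches the chain-rule pattern g'(h)*h' with inner function h(\theta) = \frac{2 \theta^{3}}{3} + 2; substituting u = h(\theta) collapses the integral.
A general antiderivative is - 2 \cos{\left(\frac{2 \theta^{3}}{3} + 2 \right)} + C.
The condition gives C = 2 - 2 \cos{\left(\frac{4}{3} \right)} - (- 2 \cos{\left(\frac{4}{3} \right)}) = 2.
So G(\theta) = 2 \left(1 - \cos{\left(\frac{2 \theta^{3}}{3} + 2 \right)}\right).
Check: d/d\theta[2 \left(1 - \cos{\left(\frac{2 \theta^{3}}{3} + 2 \right)}\right)] = 4 \theta^{2} \sin{\left(\frac{2 \theta^{3}}{3} + 2 \right)} = G'(\theta).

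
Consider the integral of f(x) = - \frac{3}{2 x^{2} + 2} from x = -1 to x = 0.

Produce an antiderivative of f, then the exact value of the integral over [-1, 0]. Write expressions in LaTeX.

Any candidate F(x) must reproduce f(x) exactly when differentiated.
F(x) = - \frac{3 \operatorname{atan}{\left(x \right)}}{2} is an antiderivative of f.
Check: d/dx[- \frac{3 \operatorname{atan}{\left(x \right)}}{2}] = - \frac{3}{2 x^{2} + 2} = f(x).
F(0) = 0; F(-1) = \frac{3 \pi}{8}.
Integral = F(0) - F(-1) = - \frac{3 \pi}{8}.

Antiderivative: F(x) = - \frac{3 \operatorname{atan}{\left(x \right)}}{2}; value = - \frac{3 \pi}{8}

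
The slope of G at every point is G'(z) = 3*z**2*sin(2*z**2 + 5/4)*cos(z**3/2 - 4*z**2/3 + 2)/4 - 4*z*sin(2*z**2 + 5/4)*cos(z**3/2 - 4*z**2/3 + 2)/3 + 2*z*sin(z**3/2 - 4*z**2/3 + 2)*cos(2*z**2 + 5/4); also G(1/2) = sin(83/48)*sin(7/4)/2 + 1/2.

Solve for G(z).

G(z) = sin(2*z**2 + 5/4)*sin(z**3/2 - 4*z**2/3 + 2)/2 + 1/2

Recognize the product-rule pattern: G'(z) = u'v + uv' with u = sin(2*z**2 + 5/4)/2, v = sin(z**3/2 - 4*z**2/3 + 2), so integration by parts undoes it.
A general antiderivative is sin(2*z**2 + 5/4)*sin(z**3/2 - 4*z**2/3 + 2)/2 + C.
The condition gives C = sin(83/48)*sin(7/4)/2 + 1/2 - (sin(83/48)*sin(7/4)/2) = 1/2.
So G(z) = sin(2*z**2 + 5/4)*sin(z**3/2 - 4*z**2/3 + 2)/2 + 1/2.
Check: d/dz[sin(2*z**2 + 5/4)*sin(z**3/2 - 4*z**2/3 + 2)/2 + 1/2] = 3*z**2*sin(2*z**2 + 5/4)*cos(z**3/2 - 4*z**2/3 + 2)/4 - 4*z*sin(2*z**2 + 5/4)*cos(z**3/2 - 4*z**2/3 + 2)/3 + 2*z*sin(z**3/2 - 4*z**2/3 + 2)*cos(2*z**2 + 5/4) = G'(z).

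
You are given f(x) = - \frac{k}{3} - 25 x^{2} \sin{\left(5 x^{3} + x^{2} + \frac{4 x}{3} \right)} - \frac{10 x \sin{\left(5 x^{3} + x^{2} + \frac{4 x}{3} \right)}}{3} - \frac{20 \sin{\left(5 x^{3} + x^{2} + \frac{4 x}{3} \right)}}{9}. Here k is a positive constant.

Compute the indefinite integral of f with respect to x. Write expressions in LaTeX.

The integrand splits into summands that can be handled one at a time.
Check: d/dx[- \frac{k x}{3} + \frac{5 \cos{\left(5 x^{3} + x^{2} + \frac{4 x}{3} \right)}}{3}] = - \frac{k}{3} - 25 x^{2} \sin{\left(5 x^{3} + x^{2} + \frac{4 x}{3} \right)} - \frac{10 x \sin{\left(5 x^{3} + x^{2} + \frac{4 x}{3} \right)}}{3} - \frac{20 \sin{\left(5 x^{3} + x^{2} + \frac{4 x}{3} \right)}}{9} = f(x).

F(x) = - \frac{k x}{3} + \frac{5 \cos{\left(5 x^{3} + x^{2} + \frac{4 x}{3} \right)}}{3} + C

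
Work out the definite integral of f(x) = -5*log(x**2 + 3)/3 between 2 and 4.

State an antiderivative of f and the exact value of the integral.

Antiderivative: F(x) = -5*x*log(x**2 + 3)/3 + 10*x/3 - 10*sqrt(3)*atan(sqrt(3)*x/3)/3; value = -20*log(19)/3 - 10*sqrt(3)*atan(4*sqrt(3)/3)/3 + 10*sqrt(3)*atan(2*sqrt(3)/3)/3 + 10*log(7)/3 + 20/3

Check any antiderivative F(x) by computing F'(x) and comparing it with f(x).
F(x) = -5*x*log(x**2 + 3)/3 + 10*x/3 - 10*sqrt(3)*atan(sqrt(3)*x/3)/3 is an antiderivative of f.
Check: d/dx[-5*x*log(x**2 + 3)/3 + 10*x/3 - 10*sqrt(3)*atan(sqrt(3)*x/3)/3] = -5*log(x**2 + 3)/3 = f(x).
F(4) = -20*log(19)/3 - 10*sqrt(3)*atan(4*sqrt(3)/3)/3 + 40/3; F(2) = -10*log(7)/3 - 10*sqrt(3)*atan(2*sqrt(3)/3)/3 + 20/3.
Integral = F(4) - F(2) = -20*log(19)/3 - 10*sqrt(3)*atan(4*sqrt(3)/3)/3 + 10*sqrt(3)*atan(2*sqrt(3)/3)/3 + 10*log(7)/3 + 20/3.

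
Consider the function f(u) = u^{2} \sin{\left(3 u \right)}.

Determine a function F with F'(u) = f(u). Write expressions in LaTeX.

Since d/du undoes antidifferentiation here, F'(u) = f(u) is required of F(u).
Check: d/du[- \frac{u^{2} \cos{\left(3 u \right)}}{3} + \frac{2 u \sin{\left(3 u \right)}}{9} + \frac{2 \cos{\left(3 u \right)}}{27}] = u^{2} \sin{\left(3 u \right)} = f(u).

An antiderivative is F(u) = - \frac{u^{2} \cos{\left(3 u \right)}}{3} + \frac{2 u \sin{\left(3 u \right)}}{9} + \frac{2 \cos{\left(3 u \right)}}{27}.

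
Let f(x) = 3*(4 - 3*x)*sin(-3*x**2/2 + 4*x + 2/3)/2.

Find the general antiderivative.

f matches the chain-rule pattern g'(h)*h' with inner function h(x) = -3*x**2/2 + 4*x + 2/3; substituting u = h(x) collapses the integral.
Check: d/dx[-3*cos(-3*x**2/2 + 4*x + 2/3)/2] = -9*x*sin(-3*x**2/2 + 4*x + 2/3)/2 + 6*sin(-3*x**2/2 + 4*x + 2/3), which equals f(x).

F(x) = -3*cos(-3*x**2/2 + 4*x + 2/3)/2 + C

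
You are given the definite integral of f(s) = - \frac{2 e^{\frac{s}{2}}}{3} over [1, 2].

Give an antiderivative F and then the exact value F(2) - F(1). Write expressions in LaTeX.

Antiderivative: F(s) = - \frac{4 e^{\frac{s}{2}}}{3}; value = - \frac{4 e}{3} + \frac{4 e^{\frac{1}{2}}}{3}

Differentiate the proposed F(s) back; it has to land on f(s) exactly.
F(s) = - \frac{4 e^{\frac{s}{2}}}{3} is an antiderivative of f.
Check: d/ds[- \frac{4 e^{\frac{s}{2}}}{3}] = - \frac{2 e^{\frac{s}{2}}}{3} = f(s).
F(2) = - \frac{4 e}{3}; F(1) = - \frac{4 e^{\frac{1}{2}}}{3}.
Integral = F(2) - F(1) = - \frac{4 e}{3} + \frac{4 e^{\frac{1}{2}}}{3}.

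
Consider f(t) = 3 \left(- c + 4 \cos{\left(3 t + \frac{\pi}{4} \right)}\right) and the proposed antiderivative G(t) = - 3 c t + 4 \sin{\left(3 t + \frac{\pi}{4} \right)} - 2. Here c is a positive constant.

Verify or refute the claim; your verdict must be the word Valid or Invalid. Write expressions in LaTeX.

d/dt[G] = - 3 c + 12 \cos{\left(3 t + \frac{\pi}{4} \right)}
This equals f(t) exactly, so the claim holds.

Valid - differentiating G returns exactly f.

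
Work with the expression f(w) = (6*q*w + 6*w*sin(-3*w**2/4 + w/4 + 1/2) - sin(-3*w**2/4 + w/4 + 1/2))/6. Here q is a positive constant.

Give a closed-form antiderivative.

An antiderivative is F(w) = q*w**2/2 + 2*cos(-3*w**2/4 + w/4 + 1/2)/3.

A first test for any F(w): its w-derivative must equal f(w) identically.
Check: d/dw[q*w**2/2 + 2*cos(-3*w**2/4 + w/4 + 1/2)/3] = q*w + w*sin(-3*w**2/4 + w/4 + 1/2) - sin(-3*w**2/4 + w/4 + 1/2)/6, which equals f(w).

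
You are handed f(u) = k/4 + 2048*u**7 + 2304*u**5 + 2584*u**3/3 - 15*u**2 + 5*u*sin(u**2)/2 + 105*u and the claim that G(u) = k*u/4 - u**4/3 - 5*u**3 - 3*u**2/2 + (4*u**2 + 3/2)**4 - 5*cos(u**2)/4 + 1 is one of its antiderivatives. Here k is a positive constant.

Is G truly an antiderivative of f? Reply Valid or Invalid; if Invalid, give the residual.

Invalid: d/du[G] - f = 4*u**3/3, which is not 0.

d/du[G] = k/4 + 2048*u**7 + 2304*u**5 + 2588*u**3/3 - 15*u**2 + 5*u*sin(u**2)/2 + 105*u
d/du[G] - f(u) = 4*u**3/3 != 0.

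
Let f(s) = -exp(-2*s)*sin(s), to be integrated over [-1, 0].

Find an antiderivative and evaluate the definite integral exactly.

A candidate is checked by its d/ds: the result must match f(s).
F(s) = (2*sin(s) + cos(s))*exp(-2*s)/5 is an antiderivative of f.
Check: d/ds[(2*sin(s) + cos(s))*exp(-2*s)/5] = -exp(-2*s)*sin(s) = f(s).
F(0) = 1/5; F(-1) = -2*exp(2)*sin(1)/5 + exp(2)*cos(1)/5.
Integral = F(0) - F(-1) = -exp(2)*cos(1)/5 + 1/5 + 2*exp(2)*sin(1)/5.

Antiderivative: F(s) = (2*sin(s) + cos(s))*exp(-2*s)/5; value = -exp(2)*cos(1)/5 + 1/5 + 2*exp(2)*sin(1)/5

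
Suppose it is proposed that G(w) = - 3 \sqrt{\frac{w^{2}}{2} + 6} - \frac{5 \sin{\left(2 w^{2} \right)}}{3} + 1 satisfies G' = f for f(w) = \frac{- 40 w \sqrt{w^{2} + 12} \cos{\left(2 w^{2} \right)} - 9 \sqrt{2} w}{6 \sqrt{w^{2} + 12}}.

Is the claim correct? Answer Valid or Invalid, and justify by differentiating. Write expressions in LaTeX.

d/dw[G] = \frac{- 40 w \sqrt{w^{2} + 12} \cos{\left(2 w^{2} \right)} - 9 \sqrt{2} w}{6 \sqrt{w^{2} + 12}}
This equals f(w) exactly, so the claim holds.

Valid - differentiating G returns exactly f.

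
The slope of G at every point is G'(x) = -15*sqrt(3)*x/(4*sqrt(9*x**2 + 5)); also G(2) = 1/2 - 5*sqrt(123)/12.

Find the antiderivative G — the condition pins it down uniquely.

G(x) = 1/2 - 5*sqrt(3*x**2 + 5/3)/4

The substitution u = 3*x**2 + 5/3 works: G'(x) is exactly (dG/du)*(du/dx) for that inner function.
A general antiderivative is -5*sqrt(3*x**2 + 5/3)/4 + C.
The condition gives C = 1/2 - 5*sqrt(123)/12 - (-5*sqrt(123)/12) = 1/2.
So G(x) = 1/2 - 5*sqrt(3*x**2 + 5/3)/4.
Check: d/dx[1/2 - 5*sqrt(3*x**2 + 5/3)/4] = -15*sqrt(3)*x/(4*sqrt(9*x**2 + 5)) = G'(x).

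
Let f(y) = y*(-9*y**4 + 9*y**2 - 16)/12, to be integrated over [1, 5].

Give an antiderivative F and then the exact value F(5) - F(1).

Antiderivative: F(y) = y**2*(-6*y**4 + 9*y**2 - 32)/48; value = -1852

A candidate is checked by its d/dy: the result must match f(y).
F(y) = y**2*(-6*y**4 + 9*y**2 - 32)/48 is an antiderivative of f.
Check: d/dy[y**2*(-6*y**4 + 9*y**2 - 32)/48] = -3*y**5/4 + 3*y**3/4 - 4*y/3, which equals f(y).
F(5) = -88925/48; F(1) = -29/48.
Integral = F(5) - F(1) = -1852.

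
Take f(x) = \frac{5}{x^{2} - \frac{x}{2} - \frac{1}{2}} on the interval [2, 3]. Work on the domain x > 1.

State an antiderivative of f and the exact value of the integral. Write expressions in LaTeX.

Factor the denominator (\left(x - 1\right) \left(2 x + 1\right)) and decompose: f = - \frac{20}{3 \left(2 x + 1\right)} + \frac{10}{3 \left(x - 1\right)}; each piece integrates to a log, atan, or power term.
F(x) = \frac{10 \log{\left(x - 1 \right)}}{3} - \frac{10 \log{\left(x + \frac{1}{2} \right)}}{3} is an antiderivative of f.
Check: d/dx[\frac{10 \log{\left(x - 1 \right)}}{3} - \frac{10 \log{\left(x + \frac{1}{2} \right)}}{3}] = \frac{10}{2 x^{2} - x - 1}, which equals f(x).
F(3) = - \frac{10 \log{\left(\frac{7}{2} \right)}}{3} + \frac{10 \log{\left(2 \right)}}{3}; F(2) = - \frac{10 \log{\left(\frac{5}{2} \right)}}{3}.
Integral = F(3) - F(2) = - \frac{10 \log{\left(\frac{7}{2} \right)}}{3} + \frac{10 \log{\left(2 \right)}}{3} + \frac{10 \log{\left(\frac{5}{2} \right)}}{3}.

Antiderivative: F(x) = \frac{10 \log{\left(x - 1 \right)}}{3} - \frac{10 \log{\left(x + \frac{1}{2} \right)}}{3}; value = - \frac{10 \log{\left(\frac{7}{2} \right)}}{3} + \frac{10 \log{\left(2 \right)}}{3} + \frac{10 \log{\left(\frac{5}{2} \right)}}{3}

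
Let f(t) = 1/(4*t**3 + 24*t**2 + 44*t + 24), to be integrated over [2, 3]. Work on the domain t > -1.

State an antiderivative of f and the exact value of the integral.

Antiderivative: F(t) = -log(t + 2)/4 + log(t**2 + 4*t + 3)/8; value = -log(5)/4 - log(15)/8 + log(4)/4 + log(24)/8

The denominator factors as 4*(t + 1)*(t + 2)*(t + 3); partial fractions split f into directly integrable pieces: 1/(8*(t + 3)) - 1/(4*(t + 2)) + 1/(8*(t + 1)).
F(t) = -log(t + 2)/4 + log(t**2 + 4*t + 3)/8 is an antiderivative of f.
Check: d/dt[-log(t + 2)/4 + log(t**2 + 4*t + 3)/8] = 1/(4*t**3 + 24*t**2 + 44*t + 24) = f(t).
F(3) = -log(5)/4 + log(24)/8; F(2) = -log(4)/4 + log(15)/8.
Integral = F(3) - F(2) = -log(5)/4 - log(15)/8 + log(4)/4 + log(24)/8.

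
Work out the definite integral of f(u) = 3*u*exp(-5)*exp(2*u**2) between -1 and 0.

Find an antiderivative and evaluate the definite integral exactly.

Antiderivative: F(u) = 3*exp(2*u**2 - 5)/4; value = -3*exp(-3)/4 + 3*exp(-5)/4

The substitution w = 2*u**2 - 5 works: f is exactly (dF/dw)*(dw/du) for that inner function.
F(u) = 3*exp(2*u**2 - 5)/4 is an antiderivative of f.
Check: d/du[3*exp(2*u**2 - 5)/4] = 3*u*exp(-5)*exp(2*u**2) = f(u).
F(0) = 3*exp(-5)/4; F(-1) = 3*exp(-3)/4.
Integral = F(0) - F(-1) = -3*exp(-3)/4 + 3*exp(-5)/4.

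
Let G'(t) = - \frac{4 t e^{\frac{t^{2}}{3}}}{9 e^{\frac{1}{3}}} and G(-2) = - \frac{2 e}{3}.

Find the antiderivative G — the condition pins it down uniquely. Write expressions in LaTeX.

G(t) = - \frac{2 e^{\frac{t^{2}}{3} - \frac{1}{3}}}{3}

G'(t) matches the chain-rule pattern g'(h)*h' with inner function h(t) = \frac{t^{2}}{3} - \frac{1}{3}; substituting u = h(t) collapses the integral.
A general antiderivative is - \frac{2 e^{\frac{t^{2}}{3} - \frac{1}{3}}}{3} + C.
The condition gives C = - \frac{2 e}{3} - (- \frac{2 e}{3}) = 0.
So G(t) = - \frac{2 e^{\frac{t^{2}}{3} - \frac{1}{3}}}{3}.
Check: d/dt[- \frac{2 e^{\frac{t^{2}}{3} - \frac{1}{3}}}{3}] = - \frac{4 t e^{\frac{t^{2}}{3}}}{9 e^{\frac{1}{3}}} = G'(t).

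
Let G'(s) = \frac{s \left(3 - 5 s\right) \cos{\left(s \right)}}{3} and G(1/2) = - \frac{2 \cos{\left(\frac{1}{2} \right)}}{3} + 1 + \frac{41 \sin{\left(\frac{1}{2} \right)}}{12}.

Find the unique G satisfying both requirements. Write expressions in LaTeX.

Recover the given G'(s) by differentiating a candidate G(s); any mismatch rules it out.
A general antiderivative is - \frac{5 s^{2} \sin{\left(s \right)}}{3} + s \sin{\left(s \right)} - \frac{10 s \cos{\left(s \right)}}{3} + \frac{10 \sin{\left(s \right)}}{3} + \cos{\left(s \right)} + C.
The condition gives C = - \frac{2 \cos{\left(\frac{1}{2} \right)}}{3} + 1 + \frac{41 \sin{\left(\frac{1}{2} \right)}}{12} - (- \frac{2 \cos{\left(\frac{1}{2} \right)}}{3} + \frac{41 \sin{\left(\frac{1}{2} \right)}}{12}) = 1.
So G(s) = - \frac{5 s^{2} \sin{\left(s \right)}}{3} + s \sin{\left(s \right)} - \frac{10 s \cos{\left(s \right)}}{3} + \frac{10 \sin{\left(s \right)}}{3} + \cos{\left(s \right)} + 1.
Check: d/ds[- \frac{5 s^{2} \sin{\left(s \right)}}{3} + s \sin{\left(s \right)} - \frac{10 s \cos{\left(s \right)}}{3} + \frac{10 \sin{\left(s \right)}}{3} + \cos{\left(s \right)} + 1] = - \frac{5 s^{2} \cos{\left(s \right)}}{3} + s \cos{\left(s \right)}, which equals G'(s).

G(s) = - \frac{5 s^{2} \sin{\left(s \right)}}{3} + s \sin{\left(s \right)} - \frac{10 s \cos{\left(s \right)}}{3} + \frac{10 \sin{\left(s \right)}}{3} + \cos{\left(s \right)} + 1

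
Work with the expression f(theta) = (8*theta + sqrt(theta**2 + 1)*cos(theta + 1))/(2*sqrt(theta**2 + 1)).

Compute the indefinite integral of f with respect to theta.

Since d/dtheta undoes antidifferentiation here, F'(theta) = f(theta) is required of F(theta).
Check: d/dtheta[(8*sqrt(theta**2 + 1) + sin(theta + 1))/2] = (8*theta + sqrt(theta**2 + 1)*cos(theta + 1))/(2*sqrt(theta**2 + 1)) = f(theta).

F(theta) = (8*sqrt(theta**2 + 1) + sin(theta + 1))/2 + C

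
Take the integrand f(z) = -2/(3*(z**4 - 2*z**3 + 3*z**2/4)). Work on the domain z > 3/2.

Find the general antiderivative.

F(z) = -64*log(z)/27 - 8*log(z - 3/2)/27 + 8*log(z - 1/2)/3 + 8/(9*z) + C

The denominator factors as 3*z**2*(2*z - 3)*(2*z - 1); partial fractions split f into directly integrable pieces: 16/(3*(2*z - 1)) - 16/(27*(2*z - 3)) - 64/(27*z) - 8/(9*z**2).
Check: d/dz[-64*log(z)/27 - 8*log(z - 3/2)/27 + 8*log(z - 1/2)/3 + 8/(9*z)] = -8/(12*z**4 - 24*z**3 + 9*z**2), which equals f(z).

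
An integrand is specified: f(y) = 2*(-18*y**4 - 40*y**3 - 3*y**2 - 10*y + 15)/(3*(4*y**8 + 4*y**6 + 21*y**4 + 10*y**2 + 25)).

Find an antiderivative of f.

An antiderivative is F(y) = y/(y**4 + y**2/2 + 5/2) + 5/(3*y**4 + 3*y**2/2 + 15/2).

f has the shape u'v + uv' for u = 1/(y**4 + y**2/2 + 5/2) and v = y + 5/3 — it is the derivative of the product u*v.
Check: d/dy[y/(y**4 + y**2/2 + 5/2) + 5/(3*y**4 + 3*y**2/2 + 15/2)] = (-36*y**4 - 80*y**3 - 6*y**2 - 20*y + 30)/(12*y**8 + 12*y**6 + 63*y**4 + 30*y**2 + 75), which equals f(y).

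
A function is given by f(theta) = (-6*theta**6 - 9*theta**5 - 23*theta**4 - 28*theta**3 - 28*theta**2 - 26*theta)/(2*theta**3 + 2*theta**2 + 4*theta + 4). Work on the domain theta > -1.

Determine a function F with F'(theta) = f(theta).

An antiderivative is F(theta) = -3*theta**4/4 - theta**3/2 - 2*theta**2 - theta + log(3*theta + 3) - 3*log(theta**2 + 2)/2.

A candidate is checked by its d/dtheta: the result must match f(theta).
Check: d/dtheta[-3*theta**4/4 - theta**3/2 - 2*theta**2 - theta + log(3*theta + 3) - 3*log(theta**2 + 2)/2] = (-6*theta**6 - 9*theta**5 - 23*theta**4 - 28*theta**3 - 28*theta**2 - 26*theta)/(2*theta**3 + 2*theta**2 + 4*theta + 4) = f(theta).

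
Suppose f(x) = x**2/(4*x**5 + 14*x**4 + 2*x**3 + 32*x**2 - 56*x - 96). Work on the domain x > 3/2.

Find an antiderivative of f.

Factor the denominator (2*(x + 1)*(x + 4)*(2*x - 3)*(x**2 + 4)) and decompose: f = -(3*x - 8)/(250*(x**2 + 4)) + 18/(1375*(2*x - 3)) + 2/(165*(x + 4)) - 1/(150*(x + 1)); each piece integrates to a log, atan, or power term.
Check: d/dx[(108*log(x - 3/2) - 110*log(x + 1) + 200*log(x + 4) - 99*log(x**2 + 4) + 264*atan(x/2))/16500] = x**2/(4*x**5 + 14*x**4 + 2*x**3 + 32*x**2 - 56*x - 96) = f(x).

An antiderivative is F(x) = (108*log(x - 3/2) - 110*log(x + 1) + 200*log(x + 4) - 99*log(x**2 + 4) + 264*atan(x/2))/16500.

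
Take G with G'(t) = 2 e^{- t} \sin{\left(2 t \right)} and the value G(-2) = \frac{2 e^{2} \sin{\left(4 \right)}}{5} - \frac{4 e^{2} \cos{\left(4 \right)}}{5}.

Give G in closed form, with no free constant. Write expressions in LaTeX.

Any candidate G(t) must reproduce the stated G'(t) exactly.
A general antiderivative is - \frac{2 e^{- t} \sin{\left(2 t \right)}}{5} - \frac{4 e^{- t} \cos{\left(2 t \right)}}{5} + C.
The condition gives C = \frac{2 e^{2} \sin{\left(4 \right)}}{5} - \frac{4 e^{2} \cos{\left(4 \right)}}{5} - (\frac{2 e^{2} \sin{\left(4 \right)}}{5} - \frac{4 e^{2} \cos{\left(4 \right)}}{5}) = 0.
So G(t) = \frac{2 \left(- \sin{\left(2 t \right)} - 2 \cos{\left(2 t \right)}\right) e^{- t}}{5}.
Check: d/dt[\frac{2 \left(- \sin{\left(2 t \right)} - 2 \cos{\left(2 t \right)}\right) e^{- t}}{5}] = 2 e^{- t} \sin{\left(2 t \right)} = G'(t).

G(t) = \frac{2 \left(- \sin{\left(2 t \right)} - 2 \cos{\left(2 t \right)}\right) e^{- t}}{5}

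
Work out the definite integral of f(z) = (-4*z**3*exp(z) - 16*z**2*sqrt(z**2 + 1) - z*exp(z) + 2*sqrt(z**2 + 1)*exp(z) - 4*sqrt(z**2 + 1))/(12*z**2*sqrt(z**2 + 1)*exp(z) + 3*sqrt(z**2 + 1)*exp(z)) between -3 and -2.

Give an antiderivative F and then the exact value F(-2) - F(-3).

A first test for any F(z): its z-derivative must equal f(z) identically.
F(z) = -sqrt(z**2 + 1)/3 + atan(2*z)/3 + 4*exp(-z)/3 is an antiderivative of f.
Check: d/dz[-sqrt(z**2 + 1)/3 + atan(2*z)/3 + 4*exp(-z)/3] = (-4*z**3*exp(z) - 16*z**2*sqrt(z**2 + 1) - z*exp(z) + 2*sqrt(z**2 + 1)*exp(z) - 4*sqrt(z**2 + 1))/(12*z**2*sqrt(z**2 + 1)*exp(z) + 3*sqrt(z**2 + 1)*exp(z)) = f(z).
F(-2) = -sqrt(5)/3 - atan(4)/3 + 4*exp(2)/3; F(-3) = -sqrt(10)/3 - atan(6)/3 + 4*exp(3)/3.
Integral = F(-2) - F(-3) = -4*exp(3)/3 - sqrt(5)/3 - atan(4)/3 + atan(6)/3 + sqrt(10)/3 + 4*exp(2)/3.

Antiderivative: F(z) = -sqrt(z**2 + 1)/3 + atan(2*z)/3 + 4*exp(-z)/3; value = -4*exp(3)/3 - sqrt(5)/3 - atan(4)/3 + atan(6)/3 + sqrt(10)/3 + 4*exp(2)/3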